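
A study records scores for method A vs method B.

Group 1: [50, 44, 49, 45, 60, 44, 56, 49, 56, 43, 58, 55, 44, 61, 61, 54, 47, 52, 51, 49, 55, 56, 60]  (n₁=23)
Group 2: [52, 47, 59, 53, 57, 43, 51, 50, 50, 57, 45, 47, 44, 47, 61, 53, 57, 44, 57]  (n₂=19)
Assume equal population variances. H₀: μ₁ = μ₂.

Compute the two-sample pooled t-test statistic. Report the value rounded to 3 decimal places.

test statistic = 0.484

x̄₁=52.130, s₁=5.934, n₁=23
x̄₂=51.263, s₂=5.596, n₂=19
s_p² = [22·5.934² + 18·5.596²]/40 = 33.4573
SE = √(s_p²·(1/23+1/19)) = 1.7932
t = (52.130−51.263)/1.7932 = 0.4836
df = 40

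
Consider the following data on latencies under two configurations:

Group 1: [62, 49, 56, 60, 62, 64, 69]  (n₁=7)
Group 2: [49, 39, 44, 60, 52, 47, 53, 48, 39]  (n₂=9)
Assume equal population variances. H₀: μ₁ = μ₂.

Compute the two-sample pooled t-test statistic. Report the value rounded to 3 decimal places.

test statistic = 3.738

x̄₁=60.286, s₁=6.343, n₁=7
x̄₂=47.889, s₂=6.754, n₂=9
s_p² = [6·6.343² + 8·6.754²]/14 = 43.3084
SE = √(s_p²·(1/7+1/9)) = 3.3165
t = (60.286−47.889)/3.3165 = 3.7380
df = 14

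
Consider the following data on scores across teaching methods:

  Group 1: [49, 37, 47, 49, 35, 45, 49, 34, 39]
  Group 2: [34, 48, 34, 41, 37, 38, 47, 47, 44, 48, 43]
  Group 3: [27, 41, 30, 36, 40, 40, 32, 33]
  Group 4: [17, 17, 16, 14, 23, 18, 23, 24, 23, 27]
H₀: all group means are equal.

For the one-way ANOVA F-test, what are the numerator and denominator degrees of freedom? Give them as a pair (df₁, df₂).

degrees of freedom = [3, 34]

k = 4 groups, N = 38 total
df = (k−1, N−k) = (4−1, 38−4) = (3, 34)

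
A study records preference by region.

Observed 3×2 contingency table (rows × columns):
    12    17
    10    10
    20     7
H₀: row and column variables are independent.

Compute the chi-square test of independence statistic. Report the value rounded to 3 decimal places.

Row totals [29, 20, 27], col totals [42, 34], n=76
χ² = (12−16.03)²/16.03 + (17−12.97)²/12.97 + (10−11.05)²/11.05 + (10−8.95)²/8.95 + (20−14.92)²/14.92 + (7−12.08)²/12.08 = 6.3496
df = 2

test statistic = 6.350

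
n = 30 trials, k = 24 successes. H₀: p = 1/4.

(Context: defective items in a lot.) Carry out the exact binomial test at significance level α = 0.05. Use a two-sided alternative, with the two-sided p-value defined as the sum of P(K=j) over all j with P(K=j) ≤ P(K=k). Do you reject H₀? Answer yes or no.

Exact binomial: n=30, k=24, p₀=1/4=0.2500
P(X=j) = C(n,j)·p₀^j·(1−p₀)^(n−j); p = Σ P(X=j) over j with P(X=j) ≤ P(X=24)
p-value (two-sided) = 0.00000
At α=0.05: p < α → reject H₀

reject H₀: yes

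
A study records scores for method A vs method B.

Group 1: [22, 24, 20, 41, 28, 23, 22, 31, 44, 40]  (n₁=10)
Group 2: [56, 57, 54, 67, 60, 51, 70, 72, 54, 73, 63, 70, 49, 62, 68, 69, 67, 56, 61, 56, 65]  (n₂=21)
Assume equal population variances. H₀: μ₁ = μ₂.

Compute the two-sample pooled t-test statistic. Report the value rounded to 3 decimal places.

x̄₁=29.500, s₁=9.022, n₁=10
x̄₂=61.905, s₂=7.245, n₂=21
s_p² = [9·9.022² + 20·7.245²]/29 = 61.4589
SE = √(s_p²·(1/10+1/21)) = 3.0121
t = (29.500−61.905)/3.0121 = -10.7583
df = 29

test statistic = -10.758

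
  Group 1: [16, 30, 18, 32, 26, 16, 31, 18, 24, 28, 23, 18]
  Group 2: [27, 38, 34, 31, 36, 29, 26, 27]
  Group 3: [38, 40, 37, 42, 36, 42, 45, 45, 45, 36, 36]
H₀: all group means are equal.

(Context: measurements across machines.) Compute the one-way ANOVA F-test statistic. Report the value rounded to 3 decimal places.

Group means [23.33, 31.00, 40.18], grand mean 31.290
SSB = Σnᵢ(x̄ᵢ−x̄)² = 1630.084; SSW = ΣΣ(x−x̄ᵢ)² = 688.303
MSB = 1630.084/2 = 815.0420; MSW = 688.303/28 = 24.5823
F = MSB/MSW = 33.1557
df = (2, 28)

test statistic = 33.156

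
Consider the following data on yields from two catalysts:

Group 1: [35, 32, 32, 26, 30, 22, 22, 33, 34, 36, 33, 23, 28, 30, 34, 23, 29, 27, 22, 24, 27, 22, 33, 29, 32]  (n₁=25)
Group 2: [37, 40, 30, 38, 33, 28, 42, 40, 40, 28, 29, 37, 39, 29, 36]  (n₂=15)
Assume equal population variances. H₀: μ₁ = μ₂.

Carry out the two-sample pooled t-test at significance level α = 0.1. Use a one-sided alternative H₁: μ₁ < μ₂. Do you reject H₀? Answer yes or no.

reject H₀: yes

x̄₁=28.720, s₁=4.659, n₁=25
x̄₂=35.067, s₂=5.049, n₂=15
s_p² = [24·4.659² + 14·5.049²]/38 = 23.1046
SE = √(s_p²·(1/25+1/15)) = 1.5699
t = (28.720−35.067)/1.5699 = -4.0428
df = 38
p-value (one-sided, H₁ less) = 0.00012
At α=0.1: p < α → reject H₀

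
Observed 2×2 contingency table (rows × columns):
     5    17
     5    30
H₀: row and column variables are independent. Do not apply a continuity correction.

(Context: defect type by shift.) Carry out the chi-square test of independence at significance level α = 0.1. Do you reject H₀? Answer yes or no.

reject H₀: no

Row totals [22, 35], col totals [10, 47], n=57
χ² = (5−3.86)²/3.86 + (17−18.14)²/18.14 + (5−6.14)²/6.14 + (30−28.86)²/28.86 = 0.6654
df = 1
p-value (upper-tail) = 0.41464
At α=0.1: p ≥ α → fail to reject H₀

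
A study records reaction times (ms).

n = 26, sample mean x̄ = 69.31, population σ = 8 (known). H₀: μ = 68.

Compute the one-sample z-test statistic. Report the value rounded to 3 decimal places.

test statistic = 0.835

SE = σ/√n = 8/√26 = 1.5689
z = (x̄−μ₀)/SE = (69.31−68)/1.5689 = 0.8350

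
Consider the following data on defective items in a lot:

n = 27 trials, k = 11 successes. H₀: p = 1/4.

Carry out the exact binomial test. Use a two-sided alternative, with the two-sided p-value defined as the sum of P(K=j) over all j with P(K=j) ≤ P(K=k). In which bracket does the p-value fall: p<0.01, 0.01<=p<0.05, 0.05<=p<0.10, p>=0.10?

p-value bracket: 0.05<=p<0.10

Exact binomial: n=27, k=11, p₀=1/4=0.2500
P(X=j) = C(n,j)·p₀^j·(1−p₀)^(n−j); p = Σ P(X=j) over j with P(X=j) ≤ P(X=11)
p-value (two-sided) = 0.07352
→ bracket: 0.05<=p<0.10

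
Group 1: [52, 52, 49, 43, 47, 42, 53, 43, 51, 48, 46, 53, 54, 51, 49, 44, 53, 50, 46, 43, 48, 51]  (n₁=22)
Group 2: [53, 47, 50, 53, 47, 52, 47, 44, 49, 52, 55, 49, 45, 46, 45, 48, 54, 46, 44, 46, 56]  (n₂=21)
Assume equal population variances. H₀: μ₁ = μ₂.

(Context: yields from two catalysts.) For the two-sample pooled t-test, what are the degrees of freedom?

df = n₁ + n₂ − 2 = 22 + 21 − 2 = 41

degrees of freedom = 41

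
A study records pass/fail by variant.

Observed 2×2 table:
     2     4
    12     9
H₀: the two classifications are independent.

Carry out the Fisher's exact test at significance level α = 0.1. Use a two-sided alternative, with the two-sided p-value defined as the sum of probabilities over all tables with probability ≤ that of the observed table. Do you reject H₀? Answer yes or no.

reject H₀: no

Margins: r₁=6, r₂=21, c₁=14, c₂=13, n=27
p_obs = C(6,2)·C(21,12)/C(27,14); sum pmf over tables with pmf ≤ p_obs
p-value (two-sided) = 0.38454
At α=0.1: p ≥ α → fail to reject H₀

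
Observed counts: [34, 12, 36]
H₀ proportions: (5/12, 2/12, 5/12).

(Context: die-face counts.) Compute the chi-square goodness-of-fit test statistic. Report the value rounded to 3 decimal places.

test statistic = 0.302

n = 82; E_i = n·p_i = [34.17, 13.67, 34.17]
χ² = (34−34.17)²/34.17 + (12−13.67)²/13.67 + (36−34.17)²/34.17 = 0.3024
df = 2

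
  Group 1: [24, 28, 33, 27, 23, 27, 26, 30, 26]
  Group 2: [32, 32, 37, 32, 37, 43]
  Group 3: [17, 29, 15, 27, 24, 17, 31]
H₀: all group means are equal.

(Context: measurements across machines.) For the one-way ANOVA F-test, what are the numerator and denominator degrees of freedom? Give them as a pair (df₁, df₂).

k = 3 groups, N = 22 total
df = (k−1, N−k) = (3−1, 22−3) = (2, 19)

degrees of freedom = [2, 19]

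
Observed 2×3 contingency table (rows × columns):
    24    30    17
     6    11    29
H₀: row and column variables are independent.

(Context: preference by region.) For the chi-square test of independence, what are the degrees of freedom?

degrees of freedom = 2

df = (r−1)(c−1) = (2−1)·(3−1) = 2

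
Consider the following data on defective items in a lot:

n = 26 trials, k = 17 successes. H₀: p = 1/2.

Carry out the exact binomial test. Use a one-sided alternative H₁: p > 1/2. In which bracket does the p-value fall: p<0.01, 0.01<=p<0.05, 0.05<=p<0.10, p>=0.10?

p-value bracket: 0.05<=p<0.10

Exact binomial: n=26, k=17, p₀=1/2=0.5000
P(X≥17) from Σ C(n,i)·p₀^i·(1−p₀)^(n−i)
p-value (one-sided, H₁ greater) = 0.08432
→ bracket: 0.05<=p<0.10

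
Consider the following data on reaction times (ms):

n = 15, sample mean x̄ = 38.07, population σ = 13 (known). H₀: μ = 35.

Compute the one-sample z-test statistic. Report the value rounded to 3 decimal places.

SE = σ/√n = 13/√15 = 3.3566
z = (x̄−μ₀)/SE = (38.07−35)/3.3566 = 0.9146

test statistic = 0.915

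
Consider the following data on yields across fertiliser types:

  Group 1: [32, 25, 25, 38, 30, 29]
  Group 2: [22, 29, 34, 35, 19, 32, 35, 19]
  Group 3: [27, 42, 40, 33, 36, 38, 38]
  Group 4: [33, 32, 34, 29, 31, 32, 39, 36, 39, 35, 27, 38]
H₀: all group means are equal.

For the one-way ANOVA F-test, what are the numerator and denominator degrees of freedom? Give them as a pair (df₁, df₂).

k = 4 groups, N = 33 total
df = (k−1, N−k) = (4−1, 33−4) = (3, 29)

degrees of freedom = [3, 29]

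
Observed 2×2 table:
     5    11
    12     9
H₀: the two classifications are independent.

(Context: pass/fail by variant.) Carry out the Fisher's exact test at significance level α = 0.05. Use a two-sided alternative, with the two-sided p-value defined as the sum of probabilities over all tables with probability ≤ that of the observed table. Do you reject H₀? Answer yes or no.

Margins: r₁=16, r₂=21, c₁=17, c₂=20, n=37
p_obs = C(16,5)·C(21,12)/C(37,17); sum pmf over tables with pmf ≤ p_obs
p-value (two-sided) = 0.18453
At α=0.05: p ≥ α → fail to reject H₀

reject H₀: no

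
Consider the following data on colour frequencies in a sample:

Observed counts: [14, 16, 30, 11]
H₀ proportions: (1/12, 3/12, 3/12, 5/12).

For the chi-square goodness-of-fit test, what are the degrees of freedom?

df = k − 1 = 4 − 1 = 3

degrees of freedom = 3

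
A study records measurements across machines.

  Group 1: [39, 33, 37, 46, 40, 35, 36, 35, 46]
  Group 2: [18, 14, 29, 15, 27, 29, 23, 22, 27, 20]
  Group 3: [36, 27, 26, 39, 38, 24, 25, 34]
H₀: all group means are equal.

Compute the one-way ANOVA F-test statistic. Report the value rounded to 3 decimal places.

test statistic = 20.388

Group means [38.56, 22.40, 31.12], grand mean 30.370
SSB = Σnᵢ(x̄ᵢ−x̄)² = 1242.799; SSW = ΣΣ(x−x̄ᵢ)² = 731.497
MSB = 1242.799/2 = 621.3995; MSW = 731.497/24 = 30.4791
F = MSB/MSW = 20.3878
df = (2, 24)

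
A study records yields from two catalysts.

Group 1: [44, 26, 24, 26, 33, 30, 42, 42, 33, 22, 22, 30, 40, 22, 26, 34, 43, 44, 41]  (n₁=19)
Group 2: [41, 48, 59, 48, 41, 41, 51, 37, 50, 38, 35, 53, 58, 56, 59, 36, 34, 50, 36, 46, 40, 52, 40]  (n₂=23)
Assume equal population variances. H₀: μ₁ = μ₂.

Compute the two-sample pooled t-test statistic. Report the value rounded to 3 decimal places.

x̄₁=32.842, s₁=8.255, n₁=19
x̄₂=45.609, s₂=8.217, n₂=23
s_p² = [18·8.255² + 22·8.217²]/40 = 67.8001
SE = √(s_p²·(1/19+1/23)) = 2.5527
t = (32.842−45.609)/2.5527 = -5.0012
df = 40

test statistic = -5.001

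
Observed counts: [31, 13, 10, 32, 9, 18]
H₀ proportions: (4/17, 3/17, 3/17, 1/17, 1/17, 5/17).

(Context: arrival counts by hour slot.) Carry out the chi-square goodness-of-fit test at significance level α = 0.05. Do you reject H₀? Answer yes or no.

n = 113; E_i = n·p_i = [26.59, 19.94, 19.94, 6.65, 6.65, 33.24]
χ² = (31−26.59)²/26.59 + (13−19.94)²/19.94 + (10−19.94)²/19.94 + (32−6.65)²/6.65 + (9−6.65)²/6.65 + (18−33.24)²/33.24 = 112.6211
df = 5
p-value (upper-tail) = 0.00000
At α=0.05: p < α → reject H₀

reject H₀: yes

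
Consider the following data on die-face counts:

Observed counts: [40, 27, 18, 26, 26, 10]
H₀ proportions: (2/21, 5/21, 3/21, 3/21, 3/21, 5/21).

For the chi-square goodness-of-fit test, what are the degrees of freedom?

degrees of freedom = 5

df = k − 1 = 6 − 1 = 5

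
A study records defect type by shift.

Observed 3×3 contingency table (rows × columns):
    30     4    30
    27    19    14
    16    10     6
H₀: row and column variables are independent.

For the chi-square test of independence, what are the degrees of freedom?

degrees of freedom = 4

df = (r−1)(c−1) = (3−1)·(3−1) = 4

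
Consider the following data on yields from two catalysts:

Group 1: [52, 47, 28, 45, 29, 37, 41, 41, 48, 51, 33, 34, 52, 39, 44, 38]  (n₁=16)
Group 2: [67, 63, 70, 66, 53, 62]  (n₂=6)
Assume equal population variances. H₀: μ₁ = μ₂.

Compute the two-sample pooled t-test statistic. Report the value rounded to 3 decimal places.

x̄₁=41.188, s₁=7.774, n₁=16
x̄₂=63.500, s₂=5.891, n₂=6
s_p² = [15·7.774² + 5·5.891²]/20 = 53.9969
SE = √(s_p²·(1/16+1/6)) = 3.5177
t = (41.188−63.500)/3.5177 = -6.3429
df = 20

test statistic = -6.343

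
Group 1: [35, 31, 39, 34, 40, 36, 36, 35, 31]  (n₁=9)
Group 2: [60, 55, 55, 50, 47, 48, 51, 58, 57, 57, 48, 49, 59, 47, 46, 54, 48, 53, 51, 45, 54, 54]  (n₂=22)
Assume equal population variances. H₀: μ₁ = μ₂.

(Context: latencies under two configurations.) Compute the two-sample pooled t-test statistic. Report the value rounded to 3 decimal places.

test statistic = -10.233

x̄₁=35.222, s₁=3.073, n₁=9
x̄₂=52.091, s₂=4.514, n₂=22
s_p² = [8·3.073² + 21·4.514²]/29 = 17.3577
SE = √(s_p²·(1/9+1/22)) = 1.6485
t = (35.222−52.091)/1.6485 = -10.2326
df = 29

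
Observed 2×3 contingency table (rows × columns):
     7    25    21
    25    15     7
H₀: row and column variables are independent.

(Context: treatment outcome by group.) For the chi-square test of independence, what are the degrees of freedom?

degrees of freedom = 2

df = (r−1)(c−1) = (2−1)·(3−1) = 2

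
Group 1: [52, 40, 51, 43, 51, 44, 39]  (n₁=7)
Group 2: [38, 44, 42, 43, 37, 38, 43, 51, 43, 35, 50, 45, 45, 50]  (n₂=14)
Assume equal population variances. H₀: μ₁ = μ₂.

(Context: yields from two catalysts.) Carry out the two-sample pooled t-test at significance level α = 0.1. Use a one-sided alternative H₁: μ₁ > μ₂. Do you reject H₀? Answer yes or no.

reject H₀: no

x̄₁=45.714, s₁=5.529, n₁=7
x̄₂=43.143, s₂=4.975, n₂=14
s_p² = [6·5.529² + 13·4.975²]/19 = 26.5865
SE = √(s_p²·(1/7+1/14)) = 2.3869
t = (45.714−43.143)/2.3869 = 1.0773
df = 19
p-value (one-sided, H₁ greater) = 0.14741
At α=0.1: p ≥ α → fail to reject H₀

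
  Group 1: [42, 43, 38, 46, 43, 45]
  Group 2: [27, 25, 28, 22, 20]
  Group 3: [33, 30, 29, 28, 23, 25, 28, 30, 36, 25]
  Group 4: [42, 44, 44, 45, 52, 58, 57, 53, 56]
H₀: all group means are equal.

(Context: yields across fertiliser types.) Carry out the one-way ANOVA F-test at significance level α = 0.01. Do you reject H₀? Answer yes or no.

reject H₀: yes

Group means [42.83, 24.40, 28.70, 50.11], grand mean 37.233
SSB = Σnᵢ(x̄ᵢ−x̄)² = 3232.344; SSW = ΣΣ(x−x̄ᵢ)² = 543.022
MSB = 3232.344/3 = 1077.4481; MSW = 543.022/26 = 20.8855
F = MSB/MSW = 51.5884
df = (3, 26)
p-value (upper-tail) = 0.00000
At α=0.01: p < α → reject H₀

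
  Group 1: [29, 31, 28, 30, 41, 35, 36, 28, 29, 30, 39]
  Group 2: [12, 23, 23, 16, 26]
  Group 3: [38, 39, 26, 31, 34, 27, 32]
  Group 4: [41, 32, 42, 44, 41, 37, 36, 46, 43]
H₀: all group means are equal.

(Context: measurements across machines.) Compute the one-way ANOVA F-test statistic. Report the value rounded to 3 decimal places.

Group means [32.36, 20.00, 32.43, 40.22], grand mean 32.656
SSB = Σnᵢ(x̄ᵢ−x̄)² = 1317.403; SSW = ΣΣ(x−x̄ᵢ)² = 651.815
MSB = 1317.403/3 = 439.1345; MSW = 651.815/28 = 23.2791
F = MSB/MSW = 18.8639
df = (3, 28)

test statistic = 18.864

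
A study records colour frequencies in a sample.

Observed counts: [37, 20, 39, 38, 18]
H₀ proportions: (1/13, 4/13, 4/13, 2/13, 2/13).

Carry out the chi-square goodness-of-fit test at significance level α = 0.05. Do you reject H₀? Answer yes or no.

n = 152; E_i = n·p_i = [11.69, 46.77, 46.77, 23.38, 23.38]
χ² = (37−11.69)²/11.69 + (20−46.77)²/46.77 + (39−46.77)²/46.77 + (38−23.38)²/23.38 + (18−23.38)²/23.38 = 81.7648
df = 4
p-value (upper-tail) = 0.00000
At α=0.05: p < α → reject H₀

reject H₀: yes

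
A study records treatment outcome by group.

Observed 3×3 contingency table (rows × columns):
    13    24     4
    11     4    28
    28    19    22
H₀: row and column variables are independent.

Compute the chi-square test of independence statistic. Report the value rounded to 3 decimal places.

Row totals [41, 43, 69], col totals [52, 47, 54], n=153
χ² = (13−13.93)²/13.93 + (24−12.59)²/12.59 + (4−14.47)²/14.47 + (11−14.61)²/14.61 + (4−13.21)²/13.21 + (28−15.18)²/15.18 + (28−23.45)²/23.45 + (19−21.20)²/21.20 + (22−24.35)²/24.35 = 37.4540
df = 4

test statistic = 37.454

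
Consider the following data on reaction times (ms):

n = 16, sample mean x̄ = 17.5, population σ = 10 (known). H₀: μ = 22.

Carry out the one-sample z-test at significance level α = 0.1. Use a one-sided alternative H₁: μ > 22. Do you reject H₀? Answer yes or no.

reject H₀: no

SE = σ/√n = 10/√16 = 2.5000
z = (x̄−μ₀)/SE = (17.5−22)/2.5000 = -1.8000
p-value (one-sided, H₁ greater) = 0.96407
At α=0.1: p ≥ α → fail to reject H₀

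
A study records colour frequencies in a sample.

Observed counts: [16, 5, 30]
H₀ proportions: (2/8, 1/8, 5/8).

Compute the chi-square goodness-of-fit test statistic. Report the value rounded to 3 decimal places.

n = 51; E_i = n·p_i = [12.75, 6.38, 31.88]
χ² = (16−12.75)²/12.75 + (5−6.38)²/6.38 + (30−31.88)²/31.88 = 1.2353
df = 2

test statistic = 1.235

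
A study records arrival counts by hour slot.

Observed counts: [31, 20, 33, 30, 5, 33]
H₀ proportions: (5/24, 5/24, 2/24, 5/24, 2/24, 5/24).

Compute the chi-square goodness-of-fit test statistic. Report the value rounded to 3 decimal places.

n = 152; E_i = n·p_i = [31.67, 31.67, 12.67, 31.67, 12.67, 31.67]
χ² = (31−31.67)²/31.67 + (20−31.67)²/31.67 + (33−12.67)²/12.67 + (30−31.67)²/31.67 + (5−12.67)²/12.67 + (33−31.67)²/31.67 = 41.7368
df = 5

test statistic = 41.737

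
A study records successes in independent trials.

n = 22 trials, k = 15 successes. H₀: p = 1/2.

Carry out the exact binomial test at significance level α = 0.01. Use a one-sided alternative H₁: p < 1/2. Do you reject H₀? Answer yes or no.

reject H₀: no

Exact binomial: n=22, k=15, p₀=1/2=0.5000
P(X≤15) from Σ C(n,i)·p₀^i·(1−p₀)^(n−i)
p-value (one-sided, H₁ less) = 0.97376
At α=0.01: p ≥ α → fail to reject H₀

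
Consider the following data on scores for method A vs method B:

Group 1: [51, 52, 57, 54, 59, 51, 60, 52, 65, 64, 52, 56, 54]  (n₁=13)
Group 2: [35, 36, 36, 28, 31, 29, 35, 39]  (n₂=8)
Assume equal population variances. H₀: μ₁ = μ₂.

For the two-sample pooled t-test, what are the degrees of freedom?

df = n₁ + n₂ − 2 = 13 + 8 − 2 = 19

degrees of freedom = 19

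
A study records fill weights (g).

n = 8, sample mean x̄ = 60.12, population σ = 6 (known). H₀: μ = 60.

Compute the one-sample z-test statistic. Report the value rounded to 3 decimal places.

test statistic = 0.057

SE = σ/√n = 6/√8 = 2.1213
z = (x̄−μ₀)/SE = (60.12−60)/2.1213 = 0.0566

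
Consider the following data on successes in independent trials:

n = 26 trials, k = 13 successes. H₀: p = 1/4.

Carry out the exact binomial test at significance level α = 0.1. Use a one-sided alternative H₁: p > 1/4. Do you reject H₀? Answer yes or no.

reject H₀: yes

Exact binomial: n=26, k=13, p₀=1/4=0.2500
P(X≥13) from Σ C(n,i)·p₀^i·(1−p₀)^(n−i)
p-value (one-sided, H₁ greater) = 0.00521
At α=0.1: p < α → reject H₀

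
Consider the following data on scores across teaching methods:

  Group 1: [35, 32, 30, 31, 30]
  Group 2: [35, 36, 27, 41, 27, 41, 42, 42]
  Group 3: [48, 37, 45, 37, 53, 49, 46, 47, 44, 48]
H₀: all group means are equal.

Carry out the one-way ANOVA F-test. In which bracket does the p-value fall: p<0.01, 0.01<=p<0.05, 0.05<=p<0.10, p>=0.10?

Group means [31.60, 36.38, 45.40], grand mean 39.261
SSB = Σnᵢ(x̄ᵢ−x̄)² = 736.960; SSW = ΣΣ(x−x̄ᵢ)² = 531.475
MSB = 736.960/2 = 368.4799; MSW = 531.475/20 = 26.5738
F = MSB/MSW = 13.8663
df = (2, 20)
p-value (upper-tail) = 0.00017
→ bracket: p<0.01

p-value bracket: p<0.01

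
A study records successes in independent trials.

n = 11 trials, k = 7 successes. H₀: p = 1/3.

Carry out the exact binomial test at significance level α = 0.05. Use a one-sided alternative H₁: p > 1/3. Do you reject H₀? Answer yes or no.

reject H₀: yes

Exact binomial: n=11, k=7, p₀=1/3=0.3333
P(X≥7) from Σ C(n,i)·p₀^i·(1−p₀)^(n−i)
p-value (one-sided, H₁ greater) = 0.03863
At α=0.05: p < α → reject H₀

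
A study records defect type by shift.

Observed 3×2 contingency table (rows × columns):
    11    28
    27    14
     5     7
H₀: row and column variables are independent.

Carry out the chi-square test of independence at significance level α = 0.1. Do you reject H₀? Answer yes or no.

reject H₀: yes

Row totals [39, 41, 12], col totals [43, 49], n=92
χ² = (11−18.23)²/18.23 + (28−20.77)²/20.77 + (27−19.16)²/19.16 + (14−21.84)²/21.84 + (5−5.61)²/5.61 + (7−6.39)²/6.39 = 11.5232
df = 2
p-value (upper-tail) = 0.00315
At α=0.1: p < α → reject H₀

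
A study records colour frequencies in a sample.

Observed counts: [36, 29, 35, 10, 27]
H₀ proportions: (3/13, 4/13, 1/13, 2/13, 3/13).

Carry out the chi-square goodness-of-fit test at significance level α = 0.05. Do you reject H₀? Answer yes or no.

n = 137; E_i = n·p_i = [31.62, 42.15, 10.54, 21.08, 31.62]
χ² = (36−31.62)²/31.62 + (29−42.15)²/42.15 + (35−10.54)²/10.54 + (10−21.08)²/21.08 + (27−31.62)²/31.62 = 67.9872
df = 4
p-value (upper-tail) = 0.00000
At α=0.05: p < α → reject H₀

reject H₀: yes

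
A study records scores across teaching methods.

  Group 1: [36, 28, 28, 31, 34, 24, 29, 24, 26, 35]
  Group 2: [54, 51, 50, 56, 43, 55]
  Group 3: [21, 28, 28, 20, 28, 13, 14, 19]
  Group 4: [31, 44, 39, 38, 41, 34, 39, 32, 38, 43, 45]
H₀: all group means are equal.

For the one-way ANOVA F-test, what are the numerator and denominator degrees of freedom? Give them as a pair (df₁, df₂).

degrees of freedom = [3, 31]

k = 4 groups, N = 35 total
df = (k−1, N−k) = (4−1, 35−4) = (3, 31)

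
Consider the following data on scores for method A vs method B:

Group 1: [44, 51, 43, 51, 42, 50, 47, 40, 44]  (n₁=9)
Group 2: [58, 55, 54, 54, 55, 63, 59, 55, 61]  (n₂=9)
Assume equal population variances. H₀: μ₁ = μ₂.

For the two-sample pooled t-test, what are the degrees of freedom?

df = n₁ + n₂ − 2 = 9 + 9 − 2 = 16

degrees of freedom = 16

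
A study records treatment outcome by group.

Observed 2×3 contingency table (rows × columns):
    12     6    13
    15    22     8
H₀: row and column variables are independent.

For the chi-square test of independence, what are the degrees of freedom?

degrees of freedom = 2

df = (r−1)(c−1) = (2−1)·(3−1) = 2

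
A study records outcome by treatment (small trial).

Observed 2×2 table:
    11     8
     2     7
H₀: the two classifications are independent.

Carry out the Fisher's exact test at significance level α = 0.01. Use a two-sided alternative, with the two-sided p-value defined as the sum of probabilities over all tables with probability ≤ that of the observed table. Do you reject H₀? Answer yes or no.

Margins: r₁=19, r₂=9, c₁=13, c₂=15, n=28
p_obs = C(19,11)·C(9,2)/C(28,13); sum pmf over tables with pmf ≤ p_obs
p-value (two-sided) = 0.11449
At α=0.01: p ≥ α → fail to reject H₀

reject H₀: no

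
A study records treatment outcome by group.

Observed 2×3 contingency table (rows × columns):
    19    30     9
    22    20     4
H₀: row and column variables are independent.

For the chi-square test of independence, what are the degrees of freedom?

degrees of freedom = 2

df = (r−1)(c−1) = (2−1)·(3−1) = 2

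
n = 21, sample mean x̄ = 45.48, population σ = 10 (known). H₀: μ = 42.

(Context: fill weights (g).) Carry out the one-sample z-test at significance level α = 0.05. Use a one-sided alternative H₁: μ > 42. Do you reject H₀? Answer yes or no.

SE = σ/√n = 10/√21 = 2.1822
z = (x̄−μ₀)/SE = (45.48−42)/2.1822 = 1.5947
p-value (one-sided, H₁ greater) = 0.05539
At α=0.05: p ≥ α → fail to reject H₀

reject H₀: no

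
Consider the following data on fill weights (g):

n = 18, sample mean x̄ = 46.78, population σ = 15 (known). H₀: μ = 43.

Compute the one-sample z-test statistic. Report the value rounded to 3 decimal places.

test statistic = 1.069

SE = σ/√n = 15/√18 = 3.5355
z = (x̄−μ₀)/SE = (46.78−43)/3.5355 = 1.0691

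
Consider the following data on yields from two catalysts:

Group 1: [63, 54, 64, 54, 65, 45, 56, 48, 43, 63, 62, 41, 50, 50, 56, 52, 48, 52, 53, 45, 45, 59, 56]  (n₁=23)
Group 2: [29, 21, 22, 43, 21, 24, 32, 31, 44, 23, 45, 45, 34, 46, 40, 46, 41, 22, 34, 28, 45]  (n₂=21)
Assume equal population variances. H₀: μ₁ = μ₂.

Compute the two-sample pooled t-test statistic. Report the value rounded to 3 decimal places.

x̄₁=53.217, s₁=7.122, n₁=23
x̄₂=34.095, s₂=9.586, n₂=21
s_p² = [22·7.122² + 20·9.586²]/42 = 70.3267
SE = √(s_p²·(1/23+1/21)) = 2.5311
t = (53.217−34.095)/2.5311 = 7.5548
df = 42

test statistic = 7.555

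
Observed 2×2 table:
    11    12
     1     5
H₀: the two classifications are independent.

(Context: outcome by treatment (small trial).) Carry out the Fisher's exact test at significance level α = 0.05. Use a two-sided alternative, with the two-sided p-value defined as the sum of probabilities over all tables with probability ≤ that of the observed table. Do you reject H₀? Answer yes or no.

reject H₀: no

Margins: r₁=23, r₂=6, c₁=12, c₂=17, n=29
p_obs = C(23,11)·C(6,1)/C(29,12); sum pmf over tables with pmf ≤ p_obs
p-value (two-sided) = 0.35439
At α=0.05: p ≥ α → fail to reject H₀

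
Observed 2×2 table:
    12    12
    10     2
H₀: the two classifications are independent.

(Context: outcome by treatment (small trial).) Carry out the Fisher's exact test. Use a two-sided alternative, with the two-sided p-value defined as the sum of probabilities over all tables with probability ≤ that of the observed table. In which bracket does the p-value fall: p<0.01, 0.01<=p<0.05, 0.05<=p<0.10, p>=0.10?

Margins: r₁=24, r₂=12, c₁=22, c₂=14, n=36
p_obs = C(24,12)·C(12,10)/C(36,22); sum pmf over tables with pmf ≤ p_obs
p-value (two-sided) = 0.07562
→ bracket: 0.05<=p<0.10

p-value bracket: 0.05<=p<0.10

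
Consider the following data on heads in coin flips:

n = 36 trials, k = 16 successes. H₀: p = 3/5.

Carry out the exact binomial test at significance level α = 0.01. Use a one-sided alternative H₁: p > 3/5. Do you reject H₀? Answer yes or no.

reject H₀: no

Exact binomial: n=36, k=16, p₀=3/5=0.6000
P(X≥16) from Σ C(n,i)·p₀^i·(1−p₀)^(n−i)
p-value (one-sided, H₁ greater) = 0.98003
At α=0.01: p ≥ α → fail to reject H₀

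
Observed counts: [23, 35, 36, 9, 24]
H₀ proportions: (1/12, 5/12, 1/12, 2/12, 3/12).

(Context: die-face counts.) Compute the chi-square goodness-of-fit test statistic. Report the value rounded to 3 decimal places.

test statistic = 90.559

n = 127; E_i = n·p_i = [10.58, 52.92, 10.58, 21.17, 31.75]
χ² = (23−10.58)²/10.58 + (35−52.92)²/52.92 + (36−10.58)²/10.58 + (9−21.17)²/21.17 + (24−31.75)²/31.75 = 90.5591
df = 4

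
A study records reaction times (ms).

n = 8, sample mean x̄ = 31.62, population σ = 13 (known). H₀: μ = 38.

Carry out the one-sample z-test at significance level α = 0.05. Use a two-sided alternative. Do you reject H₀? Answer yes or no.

reject H₀: no

SE = σ/√n = 13/√8 = 4.5962
z = (x̄−μ₀)/SE = (31.62−38)/4.5962 = -1.3881
p-value (two-sided) = 0.16511
At α=0.05: p ≥ α → fail to reject H₀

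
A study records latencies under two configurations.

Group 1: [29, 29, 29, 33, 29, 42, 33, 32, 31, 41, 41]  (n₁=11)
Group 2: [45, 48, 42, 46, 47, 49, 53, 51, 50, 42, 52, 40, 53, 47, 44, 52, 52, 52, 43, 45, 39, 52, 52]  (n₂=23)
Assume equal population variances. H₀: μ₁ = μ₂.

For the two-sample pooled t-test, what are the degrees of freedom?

degrees of freedom = 32

df = n₁ + n₂ − 2 = 11 + 23 − 2 = 32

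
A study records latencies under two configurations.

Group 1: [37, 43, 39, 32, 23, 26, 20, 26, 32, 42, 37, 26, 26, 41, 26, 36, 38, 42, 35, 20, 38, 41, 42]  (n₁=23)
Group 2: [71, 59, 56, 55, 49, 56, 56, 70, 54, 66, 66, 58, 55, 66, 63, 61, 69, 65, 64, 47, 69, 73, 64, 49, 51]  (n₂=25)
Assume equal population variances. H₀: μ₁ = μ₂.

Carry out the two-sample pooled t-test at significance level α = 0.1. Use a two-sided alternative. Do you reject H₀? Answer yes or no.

x̄₁=33.391, s₁=7.638, n₁=23
x̄₂=60.480, s₂=7.506, n₂=25
s_p² = [22·7.638² + 24·7.506²]/46 = 57.2982
SE = √(s_p²·(1/23+1/25)) = 2.1870
t = (33.391−60.480)/2.1870 = -12.3860
df = 46
p-value (two-sided) = 0.00000
At α=0.1: p < α → reject H₀

reject H₀: yes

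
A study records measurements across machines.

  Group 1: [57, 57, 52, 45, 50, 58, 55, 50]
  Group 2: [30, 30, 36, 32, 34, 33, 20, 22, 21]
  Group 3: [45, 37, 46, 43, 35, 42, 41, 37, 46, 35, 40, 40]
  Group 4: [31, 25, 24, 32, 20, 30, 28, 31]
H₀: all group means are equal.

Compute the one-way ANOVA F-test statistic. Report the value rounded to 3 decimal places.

Group means [53.00, 28.67, 40.58, 27.62], grand mean 37.568
SSB = Σnᵢ(x̄ᵢ−x̄)² = 3518.289; SSW = ΣΣ(x−x̄ᵢ)² = 738.792
MSB = 3518.289/3 = 1172.7631; MSW = 738.792/33 = 22.3876
F = MSB/MSW = 52.3844
df = (3, 33)

test statistic = 52.384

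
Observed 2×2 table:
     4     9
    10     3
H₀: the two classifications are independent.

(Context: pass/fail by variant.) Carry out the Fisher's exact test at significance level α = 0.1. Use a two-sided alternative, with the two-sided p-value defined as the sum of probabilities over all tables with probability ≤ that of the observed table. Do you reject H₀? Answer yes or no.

reject H₀: yes

Margins: r₁=13, r₂=13, c₁=14, c₂=12, n=26
p_obs = C(13,4)·C(13,10)/C(26,14); sum pmf over tables with pmf ≤ p_obs
p-value (two-sided) = 0.04718
At α=0.1: p < α → reject H₀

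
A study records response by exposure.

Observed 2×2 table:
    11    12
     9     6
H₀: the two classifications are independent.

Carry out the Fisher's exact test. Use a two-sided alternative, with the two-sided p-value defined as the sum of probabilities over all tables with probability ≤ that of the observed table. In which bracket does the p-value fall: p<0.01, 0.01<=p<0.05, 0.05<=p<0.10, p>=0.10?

p-value bracket: p>=0.10

Margins: r₁=23, r₂=15, c₁=20, c₂=18, n=38
p_obs = C(23,11)·C(15,9)/C(38,20); sum pmf over tables with pmf ≤ p_obs
p-value (two-sided) = 0.52163
→ bracket: p>=0.10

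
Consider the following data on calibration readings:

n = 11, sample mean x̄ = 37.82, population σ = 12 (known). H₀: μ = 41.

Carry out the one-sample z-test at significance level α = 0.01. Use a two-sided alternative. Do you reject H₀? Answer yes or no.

SE = σ/√n = 12/√11 = 3.6181
z = (x̄−μ₀)/SE = (37.82−41)/3.6181 = -0.8789
p-value (two-sided) = 0.37945
At α=0.01: p ≥ α → fail to reject H₀

reject H₀: no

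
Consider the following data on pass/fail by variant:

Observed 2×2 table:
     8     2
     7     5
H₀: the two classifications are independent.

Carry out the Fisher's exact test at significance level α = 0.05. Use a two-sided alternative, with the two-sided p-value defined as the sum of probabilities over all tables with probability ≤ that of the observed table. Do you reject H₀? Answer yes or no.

Margins: r₁=10, r₂=12, c₁=15, c₂=7, n=22
p_obs = C(10,8)·C(12,7)/C(22,15); sum pmf over tables with pmf ≤ p_obs
p-value (two-sided) = 0.38080
At α=0.05: p ≥ α → fail to reject H₀

reject H₀: no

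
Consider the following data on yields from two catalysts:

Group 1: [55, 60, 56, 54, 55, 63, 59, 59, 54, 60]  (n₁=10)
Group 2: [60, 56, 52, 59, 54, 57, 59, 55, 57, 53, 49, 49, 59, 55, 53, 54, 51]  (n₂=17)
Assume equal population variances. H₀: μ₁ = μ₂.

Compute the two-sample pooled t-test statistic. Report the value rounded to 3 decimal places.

test statistic = 2.025

x̄₁=57.500, s₁=3.100, n₁=10
x̄₂=54.824, s₂=3.432, n₂=17
s_p² = [9·3.100² + 16·3.432²]/25 = 10.9988
SE = √(s_p²·(1/10+1/17)) = 1.3217
t = (57.500−54.824)/1.3217 = 2.0250
df = 25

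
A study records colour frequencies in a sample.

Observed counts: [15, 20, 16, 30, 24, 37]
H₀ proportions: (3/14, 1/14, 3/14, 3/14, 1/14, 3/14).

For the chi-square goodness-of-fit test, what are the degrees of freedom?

degrees of freedom = 5

df = k − 1 = 6 − 1 = 5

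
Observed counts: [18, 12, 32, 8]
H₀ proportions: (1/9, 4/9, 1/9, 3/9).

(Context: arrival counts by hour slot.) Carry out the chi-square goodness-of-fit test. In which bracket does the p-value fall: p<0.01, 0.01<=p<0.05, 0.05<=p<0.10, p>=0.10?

p-value bracket: p<0.01

n = 70; E_i = n·p_i = [7.78, 31.11, 7.78, 23.33]
χ² = (18−7.78)²/7.78 + (12−31.11)²/31.11 + (32−7.78)²/7.78 + (8−23.33)²/23.33 = 110.6857
df = 3
p-value (upper-tail) = 0.00000
→ bracket: p<0.01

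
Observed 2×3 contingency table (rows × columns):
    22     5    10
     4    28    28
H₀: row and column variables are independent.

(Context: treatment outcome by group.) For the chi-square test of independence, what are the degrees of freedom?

degrees of freedom = 2

df = (r−1)(c−1) = (2−1)·(3−1) = 2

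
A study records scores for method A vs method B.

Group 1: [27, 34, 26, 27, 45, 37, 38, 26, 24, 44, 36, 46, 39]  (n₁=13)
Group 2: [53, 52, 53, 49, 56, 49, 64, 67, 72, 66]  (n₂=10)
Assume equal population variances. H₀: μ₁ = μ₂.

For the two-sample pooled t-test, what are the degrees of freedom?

degrees of freedom = 21

df = n₁ + n₂ − 2 = 13 + 10 − 2 = 21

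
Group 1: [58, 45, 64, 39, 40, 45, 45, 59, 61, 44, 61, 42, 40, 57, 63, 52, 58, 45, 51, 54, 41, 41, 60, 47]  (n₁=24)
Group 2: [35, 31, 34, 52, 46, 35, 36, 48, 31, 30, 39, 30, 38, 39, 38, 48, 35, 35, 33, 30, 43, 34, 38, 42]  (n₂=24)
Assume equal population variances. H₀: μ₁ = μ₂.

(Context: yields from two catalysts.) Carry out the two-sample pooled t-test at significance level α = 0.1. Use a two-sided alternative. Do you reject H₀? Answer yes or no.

x̄₁=50.500, s₁=8.526, n₁=24
x̄₂=37.500, s₂=6.200, n₂=24
s_p² = [23·8.526² + 23·6.200²]/46 = 55.5652
SE = √(s_p²·(1/24+1/24)) = 2.1518
t = (50.500−37.500)/2.1518 = 6.0413
df = 46
p-value (two-sided) = 0.00000
At α=0.1: p < α → reject H₀

reject H₀: yes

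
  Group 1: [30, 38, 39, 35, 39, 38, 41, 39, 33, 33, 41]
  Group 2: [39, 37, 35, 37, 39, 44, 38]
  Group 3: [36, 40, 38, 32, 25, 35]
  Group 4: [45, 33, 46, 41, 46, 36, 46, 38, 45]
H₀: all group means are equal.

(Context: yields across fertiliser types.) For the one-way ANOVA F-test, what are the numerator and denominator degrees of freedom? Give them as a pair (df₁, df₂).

k = 4 groups, N = 33 total
df = (k−1, N−k) = (4−1, 33−4) = (3, 29)

degrees of freedom = [3, 29]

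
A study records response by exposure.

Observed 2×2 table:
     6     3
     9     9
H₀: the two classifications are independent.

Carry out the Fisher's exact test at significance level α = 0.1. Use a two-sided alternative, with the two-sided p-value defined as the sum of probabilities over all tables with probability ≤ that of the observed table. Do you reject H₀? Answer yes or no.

Margins: r₁=9, r₂=18, c₁=15, c₂=12, n=27
p_obs = C(9,6)·C(18,9)/C(27,15); sum pmf over tables with pmf ≤ p_obs
p-value (two-sided) = 0.68284
At α=0.1: p ≥ α → fail to reject H₀

reject H₀: no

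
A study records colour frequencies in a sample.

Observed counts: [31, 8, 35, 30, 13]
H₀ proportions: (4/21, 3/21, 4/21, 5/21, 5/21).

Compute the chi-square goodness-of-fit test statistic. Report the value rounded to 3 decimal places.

test statistic = 23.293

n = 117; E_i = n·p_i = [22.29, 16.71, 22.29, 27.86, 27.86]
χ² = (31−22.29)²/22.29 + (8−16.71)²/16.71 + (35−22.29)²/22.29 + (30−27.86)²/27.86 + (13−27.86)²/27.86 = 23.2932
df = 4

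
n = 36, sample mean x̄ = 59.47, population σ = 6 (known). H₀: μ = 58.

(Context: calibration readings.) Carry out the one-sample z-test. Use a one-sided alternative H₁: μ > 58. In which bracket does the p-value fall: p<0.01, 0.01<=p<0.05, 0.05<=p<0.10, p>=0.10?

p-value bracket: 0.05<=p<0.10

SE = σ/√n = 6/√36 = 1.0000
z = (x̄−μ₀)/SE = (59.47−58)/1.0000 = 1.4700
p-value (one-sided, H₁ greater) = 0.07078
→ bracket: 0.05<=p<0.10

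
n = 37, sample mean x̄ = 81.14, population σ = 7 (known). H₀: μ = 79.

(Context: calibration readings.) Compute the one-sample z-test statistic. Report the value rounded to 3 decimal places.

SE = σ/√n = 7/√37 = 1.1508
z = (x̄−μ₀)/SE = (81.14−79)/1.1508 = 1.8596

test statistic = 1.860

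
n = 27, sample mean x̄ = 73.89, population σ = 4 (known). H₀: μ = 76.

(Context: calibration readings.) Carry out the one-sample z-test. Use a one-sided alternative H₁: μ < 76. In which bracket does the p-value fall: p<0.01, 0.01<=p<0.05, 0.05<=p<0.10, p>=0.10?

p-value bracket: p<0.01

SE = σ/√n = 4/√27 = 0.7698
z = (x̄−μ₀)/SE = (73.89−76)/0.7698 = -2.7410
p-value (one-sided, H₁ less) = 0.00306
→ bracket: p<0.01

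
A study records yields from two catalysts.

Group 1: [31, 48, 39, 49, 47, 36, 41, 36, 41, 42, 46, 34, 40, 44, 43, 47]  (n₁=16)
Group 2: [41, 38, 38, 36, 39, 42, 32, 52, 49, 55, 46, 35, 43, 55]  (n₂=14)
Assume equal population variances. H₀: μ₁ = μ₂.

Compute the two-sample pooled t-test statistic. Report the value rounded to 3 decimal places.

test statistic = -0.611

x̄₁=41.500, s₁=5.317, n₁=16
x̄₂=42.929, s₂=7.437, n₂=14
s_p² = [15·5.317² + 13·7.437²]/28 = 40.8189
SE = √(s_p²·(1/16+1/14)) = 2.3381
t = (41.500−42.929)/2.3381 = -0.6110
df = 28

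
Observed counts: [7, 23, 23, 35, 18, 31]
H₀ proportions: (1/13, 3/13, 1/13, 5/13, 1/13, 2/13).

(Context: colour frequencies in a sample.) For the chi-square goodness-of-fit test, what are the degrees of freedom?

degrees of freedom = 5

df = k − 1 = 6 − 1 = 5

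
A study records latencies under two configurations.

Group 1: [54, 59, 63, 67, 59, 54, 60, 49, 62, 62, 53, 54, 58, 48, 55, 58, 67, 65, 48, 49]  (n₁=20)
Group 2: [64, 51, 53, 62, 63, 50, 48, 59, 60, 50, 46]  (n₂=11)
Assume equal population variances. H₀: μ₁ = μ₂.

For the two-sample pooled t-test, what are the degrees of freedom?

degrees of freedom = 29

df = n₁ + n₂ − 2 = 20 + 11 − 2 = 29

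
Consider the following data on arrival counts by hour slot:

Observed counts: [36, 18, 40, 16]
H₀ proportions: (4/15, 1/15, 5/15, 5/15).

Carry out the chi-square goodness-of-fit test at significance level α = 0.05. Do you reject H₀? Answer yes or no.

reject H₀: yes

n = 110; E_i = n·p_i = [29.33, 7.33, 36.67, 36.67]
χ² = (36−29.33)²/29.33 + (18−7.33)²/7.33 + (40−36.67)²/36.67 + (16−36.67)²/36.67 = 28.9818
df = 3
p-value (upper-tail) = 0.00000
At α=0.05: p < α → reject H₀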